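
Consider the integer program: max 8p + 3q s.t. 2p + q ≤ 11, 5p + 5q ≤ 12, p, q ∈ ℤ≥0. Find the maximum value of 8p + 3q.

(p,q)=(2,0): 2·2+1·0=4≤11, 5·2+5·0=10≤12, objective 16.
(p,q)=(1,1): 2·1+1·1=3≤11, 5·1+5·1=10≤12, objective 11.
(p,q)=(1,0): 2·1+1·0=2≤11, 5·1+5·0=5≤12, objective 8.
No feasible integer point exceeds 16.

16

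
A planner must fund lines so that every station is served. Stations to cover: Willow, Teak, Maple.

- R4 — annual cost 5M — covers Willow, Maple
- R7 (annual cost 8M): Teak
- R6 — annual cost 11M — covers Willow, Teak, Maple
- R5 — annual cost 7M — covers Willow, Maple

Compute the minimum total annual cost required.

The greedy cost-per-new-station heuristic would pick R4 and R7 for 13, but a cheaper cover exists.
R6 alone covers Willow, Teak, Maple — every station.
Total annual cost: 11.
No cover costs less than 11.

11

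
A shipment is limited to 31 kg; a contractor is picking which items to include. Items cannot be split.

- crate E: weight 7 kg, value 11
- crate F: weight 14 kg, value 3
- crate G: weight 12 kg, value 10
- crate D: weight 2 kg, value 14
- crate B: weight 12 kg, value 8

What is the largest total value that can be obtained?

35

crate E + crate G + crate D: weight 7 + 12 + 2 = 21 ≤ 31, value 11 + 10 + 14 = 35.
crate G + crate D + crate B: weight 12 + 2 + 12 = 26 ≤ 31, value 10 + 14 + 8 = 32.
crate E + crate D + crate B: weight 7 + 2 + 12 = 21 ≤ 31, value 11 + 14 + 8 = 33.
Best is crate E, crate G, and crate D with total value 35.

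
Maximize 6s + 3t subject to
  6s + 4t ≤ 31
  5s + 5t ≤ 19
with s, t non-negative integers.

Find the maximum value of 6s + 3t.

(s,t)=(3,0) is feasible, giving 18.
(s,t)=(2,1) is feasible, giving 15.
(s,t)=(2,0) is feasible, giving 12.
No feasible integer point exceeds 18.

18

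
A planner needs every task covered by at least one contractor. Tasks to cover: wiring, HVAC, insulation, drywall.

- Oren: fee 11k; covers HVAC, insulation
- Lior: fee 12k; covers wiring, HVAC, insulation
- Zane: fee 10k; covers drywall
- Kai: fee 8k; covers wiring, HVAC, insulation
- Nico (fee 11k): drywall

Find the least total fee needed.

18

Choose Zane and Kai: together they cover wiring, HVAC, insulation, drywall — every task.
Total fee: 10 + 8 = 18.
No cover costs less than 18.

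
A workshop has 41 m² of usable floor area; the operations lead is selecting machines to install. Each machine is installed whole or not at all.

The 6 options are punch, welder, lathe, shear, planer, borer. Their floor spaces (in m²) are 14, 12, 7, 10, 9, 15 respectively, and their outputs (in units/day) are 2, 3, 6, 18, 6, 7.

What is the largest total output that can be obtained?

37

welder + lathe + shear + planer: floor space 12 + 7 + 10 + 9 = 38 ≤ 41, output 3 + 6 + 18 + 6 = 33.
lathe + shear + planer + borer: floor space 7 + 10 + 9 + 15 = 41 ≤ 41, output 6 + 18 + 6 + 7 = 37.
Best is lathe, shear, planer, and borer with total output 37.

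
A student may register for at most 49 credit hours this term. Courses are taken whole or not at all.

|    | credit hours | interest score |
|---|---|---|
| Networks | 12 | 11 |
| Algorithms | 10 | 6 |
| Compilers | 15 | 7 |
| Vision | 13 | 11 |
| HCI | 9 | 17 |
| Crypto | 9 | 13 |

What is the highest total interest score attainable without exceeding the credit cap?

This is a 0-1 knapsack instance.
Networks + Vision + HCI + Crypto: credit hours 12 + 13 + 9 + 9 = 43 ≤ 49, interest score 11 + 11 + 17 + 13 = 52.
Networks + Compilers + HCI + Crypto: credit hours 12 + 15 + 9 + 9 = 45 ≤ 49, interest score 11 + 7 + 17 + 13 = 48.
Compilers + Vision + HCI + Crypto: credit hours 15 + 13 + 9 + 9 = 46 ≤ 49, interest score 7 + 11 + 17 + 13 = 48.
Best is Networks, Vision, HCI, and Crypto with total interest score 52.

52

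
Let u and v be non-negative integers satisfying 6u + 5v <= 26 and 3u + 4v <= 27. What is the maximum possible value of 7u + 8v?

40

The continuous relaxation peaks at (0, 5.2) with value 41.60; rounding to a feasible lattice point costs some objective.
(u,v)=(0,5): 6·0+5·5=25≤26, 3·0+4·5=20≤27, objective 40.
(u,v)=(1,4): 6·1+5·4=26≤26, 3·1+4·4=19≤27, objective 39.
(u,v)=(0,4): 6·0+5·4=20≤26, 3·0+4·4=16≤27, objective 32.
No feasible integer point exceeds 40.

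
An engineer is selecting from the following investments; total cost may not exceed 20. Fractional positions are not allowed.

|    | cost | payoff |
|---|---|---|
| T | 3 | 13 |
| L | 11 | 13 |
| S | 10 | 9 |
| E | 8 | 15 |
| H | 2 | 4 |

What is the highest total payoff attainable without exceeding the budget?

32

T + E + H: cost 3 + 8 + 2 = 13 ≤ 20, payoff 13 + 15 + 4 = 32.
T + L + H: cost 3 + 11 + 2 = 16 ≤ 20, payoff 13 + 13 + 4 = 30.
T + E: cost 3 + 8 = 11 ≤ 20, payoff 13 + 15 = 28.
Best is T, E, and H with total payoff 32.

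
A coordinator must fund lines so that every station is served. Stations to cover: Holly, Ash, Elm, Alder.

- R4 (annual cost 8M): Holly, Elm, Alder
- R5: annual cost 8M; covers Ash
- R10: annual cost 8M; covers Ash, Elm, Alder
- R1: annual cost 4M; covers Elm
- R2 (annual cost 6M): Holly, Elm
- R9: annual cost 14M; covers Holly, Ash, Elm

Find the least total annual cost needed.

14

Choose R10 and R2: together they cover Holly, Ash, Elm, Alder — every station.
Total annual cost: 8 + 6 = 14.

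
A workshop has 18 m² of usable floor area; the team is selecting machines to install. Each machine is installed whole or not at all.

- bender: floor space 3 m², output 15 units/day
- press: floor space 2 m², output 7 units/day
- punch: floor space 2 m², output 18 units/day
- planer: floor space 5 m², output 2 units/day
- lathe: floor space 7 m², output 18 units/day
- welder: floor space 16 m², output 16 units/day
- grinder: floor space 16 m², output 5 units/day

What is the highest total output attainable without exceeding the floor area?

58

Allowing fractional choices, the relaxed optimum would be about 62.0, but machines are indivisible.
bender + press + punch + lathe: floor space 3 + 2 + 2 + 7 = 14 ≤ 18, output 15 + 7 + 18 + 18 = 58.
bender + punch + lathe: floor space 3 + 2 + 7 = 12 ≤ 18, output 15 + 18 + 18 = 51.
bender + punch + planer + lathe: floor space 3 + 2 + 5 + 7 = 17 ≤ 18, output 15 + 18 + 2 + 18 = 53.
Best is bender, press, punch, and lathe with total output 58.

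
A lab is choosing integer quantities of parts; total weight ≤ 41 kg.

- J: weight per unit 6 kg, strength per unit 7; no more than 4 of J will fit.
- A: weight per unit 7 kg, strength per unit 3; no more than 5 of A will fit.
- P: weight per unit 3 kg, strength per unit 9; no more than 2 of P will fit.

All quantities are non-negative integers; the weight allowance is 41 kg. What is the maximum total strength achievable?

This is a bounded integer knapsack.
P has the best ratio (9/3); taking only P gives at most 2×9 = 18 (stopped by the supply cap of 2).
Mixing does better — 4×J, 1×A, and 2×P: weight 37 ≤ 41, strength 4·7 + 1·3 + 2·9 = 49.

49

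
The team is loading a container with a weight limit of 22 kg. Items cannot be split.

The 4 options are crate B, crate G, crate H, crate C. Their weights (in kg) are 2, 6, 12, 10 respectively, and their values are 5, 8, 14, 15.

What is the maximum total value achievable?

29

Take crate H and crate C: weight 12 + 10 = 22 ≤ 22, value 14 + 15 = 29.
No other feasible combination does better.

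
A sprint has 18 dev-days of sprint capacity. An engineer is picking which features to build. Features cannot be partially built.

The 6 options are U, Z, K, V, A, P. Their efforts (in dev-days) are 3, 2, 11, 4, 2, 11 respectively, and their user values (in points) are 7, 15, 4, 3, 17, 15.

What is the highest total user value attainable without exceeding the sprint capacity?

This is a 0-1 knapsack instance.
Z + A + P: effort 2 + 2 + 11 = 15 ≤ 18, user value 15 + 17 + 15 = 47.
U + Z + A + P: effort 3 + 2 + 2 + 11 = 18 ≤ 18, user value 7 + 15 + 17 + 15 = 54.
Best is U, Z, A, and P with total user value 54.

54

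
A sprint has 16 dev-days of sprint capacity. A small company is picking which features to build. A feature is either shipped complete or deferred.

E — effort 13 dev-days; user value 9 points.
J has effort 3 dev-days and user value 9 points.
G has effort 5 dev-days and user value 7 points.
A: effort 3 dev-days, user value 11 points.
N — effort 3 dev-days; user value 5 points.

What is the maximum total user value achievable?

Allowing fractional choices, the relaxed optimum would be about 33.4, but features are indivisible.
J + G + A + N: effort 3 + 5 + 3 + 3 = 14 ≤ 16, user value 9 + 7 + 11 + 5 = 32.
J + A + N: effort 3 + 3 + 3 = 9 ≤ 16, user value 9 + 11 + 5 = 25.
J + G + A: effort 3 + 5 + 3 = 11 ≤ 16, user value 9 + 7 + 11 = 27.
Best is J, G, A, and N with total user value 32.

32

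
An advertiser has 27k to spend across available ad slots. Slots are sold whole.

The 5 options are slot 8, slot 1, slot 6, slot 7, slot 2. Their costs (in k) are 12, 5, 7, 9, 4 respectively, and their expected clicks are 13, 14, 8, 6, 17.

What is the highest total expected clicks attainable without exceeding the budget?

45

Take slot 1, slot 6, slot 7, and slot 2: cost 5 + 7 + 9 + 4 = 25 ≤ 27, expected clicks 14 + 8 + 6 + 17 = 45.
No other feasible combination does better.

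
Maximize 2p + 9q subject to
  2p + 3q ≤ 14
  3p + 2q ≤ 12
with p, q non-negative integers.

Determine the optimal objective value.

38

The continuous relaxation peaks at (0, 4.67) with value 42.00; rounding to a feasible lattice point costs some objective.
(p,q)=(1,4): 2·1+3·4=14≤14, 3·1+2·4=11≤12, objective 38.
(p,q)=(0,4): 2·0+3·4=12≤14, 3·0+2·4=8≤12, objective 36.
Maximum is 38 at (p,q)=(1,4).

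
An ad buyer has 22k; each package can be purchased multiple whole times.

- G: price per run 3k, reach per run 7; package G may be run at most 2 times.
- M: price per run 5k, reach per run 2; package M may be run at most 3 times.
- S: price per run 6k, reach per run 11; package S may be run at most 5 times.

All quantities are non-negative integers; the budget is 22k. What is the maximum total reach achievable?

G has the best ratio (7/3); taking only G gives at most 2×7 = 14 (stopped by the supply cap of 2).
Mixing does better — 1×G and 3×S: price 21 ≤ 22, reach 1·7 + 3·11 = 40.

40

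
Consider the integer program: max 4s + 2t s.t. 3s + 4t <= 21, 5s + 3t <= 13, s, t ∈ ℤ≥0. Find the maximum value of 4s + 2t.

(s,t)=(2,1): 3·2+4·1=10≤21, 5·2+3·1=13≤13, objective 10.
(s,t)=(1,2): 3·1+4·2=11≤21, 5·1+3·2=11≤13, objective 8.
(s,t)=(2,0): 3·2+4·0=6≤21, 5·2+3·0=10≤13, objective 8.
Maximum is 10 at (s,t)=(2,1).

10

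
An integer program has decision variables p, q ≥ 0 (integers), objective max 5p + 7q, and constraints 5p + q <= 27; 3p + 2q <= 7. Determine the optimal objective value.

21

(p,q)=(0,3) is feasible, giving 21.
(p,q)=(1,2) is feasible, giving 19.
(p,q)=(0,2) is feasible, giving 14.
Maximum is 21 at (p,q)=(0,3).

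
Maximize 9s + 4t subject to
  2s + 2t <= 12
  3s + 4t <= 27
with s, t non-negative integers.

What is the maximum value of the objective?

54

(s,t)=(6,0): 2·6+2·0=12≤12, 3·6+4·0=18≤27, objective 54.
(s,t)=(5,1): 2·5+2·1=12≤12, 3·5+4·1=19≤27, objective 49.
(s,t)=(5,0): 2·5+2·0=10≤12, 3·5+4·0=15≤27, objective 45.
The best lattice point is (6,0), giving 54.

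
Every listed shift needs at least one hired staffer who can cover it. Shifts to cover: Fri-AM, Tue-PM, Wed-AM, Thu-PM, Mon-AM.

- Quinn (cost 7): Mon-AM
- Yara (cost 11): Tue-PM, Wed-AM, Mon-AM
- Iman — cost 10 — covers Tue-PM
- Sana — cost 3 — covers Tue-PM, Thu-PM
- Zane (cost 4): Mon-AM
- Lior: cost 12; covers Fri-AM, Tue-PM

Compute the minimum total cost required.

The greedy cost-per-new-shift heuristic would pick Sana, Zane, Yara, and Lior for 30, but a cheaper cover exists.
Choose Yara, Sana, and Lior: together they cover Fri-AM, Tue-PM, Wed-AM, Thu-PM, Mon-AM — every shift.
Total cost: 11 + 3 + 12 = 26.
No cover costs less than 26.

26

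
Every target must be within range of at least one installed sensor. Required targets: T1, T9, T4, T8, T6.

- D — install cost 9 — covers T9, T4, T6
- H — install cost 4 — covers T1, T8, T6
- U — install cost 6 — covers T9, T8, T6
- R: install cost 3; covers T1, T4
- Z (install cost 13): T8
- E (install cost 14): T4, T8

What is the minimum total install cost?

9

This is a weighted set-cover instance.
Choose U and R: together they cover T1, T9, T4, T8, T6 — every target.
Total install cost: 6 + 3 = 9.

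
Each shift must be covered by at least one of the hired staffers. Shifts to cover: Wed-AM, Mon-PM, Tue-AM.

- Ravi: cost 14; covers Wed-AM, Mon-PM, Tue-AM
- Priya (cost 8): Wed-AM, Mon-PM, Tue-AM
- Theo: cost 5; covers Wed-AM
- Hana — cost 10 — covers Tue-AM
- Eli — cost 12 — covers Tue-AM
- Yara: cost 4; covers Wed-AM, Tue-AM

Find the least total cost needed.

Priya alone covers Wed-AM, Mon-PM, Tue-AM — every shift.
Total cost: 8.

8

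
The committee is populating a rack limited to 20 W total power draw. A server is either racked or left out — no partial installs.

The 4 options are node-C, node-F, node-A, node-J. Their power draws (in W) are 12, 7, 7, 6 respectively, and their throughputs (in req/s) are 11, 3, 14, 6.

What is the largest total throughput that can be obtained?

This is a 0-1 knapsack instance.
node-C + node-A: power draw 12 + 7 = 19 ≤ 20, throughput 11 + 14 = 25.
node-F + node-A + node-J: power draw 7 + 7 + 6 = 20 ≤ 20, throughput 3 + 14 + 6 = 23.
Best is node-C and node-A with total throughput 25.

25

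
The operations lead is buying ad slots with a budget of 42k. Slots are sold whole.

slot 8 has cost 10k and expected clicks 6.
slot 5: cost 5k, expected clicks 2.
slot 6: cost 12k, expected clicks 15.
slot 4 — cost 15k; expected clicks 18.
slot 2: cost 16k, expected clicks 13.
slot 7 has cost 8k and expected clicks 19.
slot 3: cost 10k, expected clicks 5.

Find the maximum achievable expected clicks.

54

Treat it as a binary knapsack problem.
Allowing fractional choices, the relaxed optimum would be about 57.7, but ad slots are indivisible.
slot 5 + slot 6 + slot 4 + slot 7: cost 5 + 12 + 15 + 8 = 40 ≤ 42, expected clicks 2 + 15 + 18 + 19 = 54.
slot 6 + slot 4 + slot 7: cost 12 + 15 + 8 = 35 ≤ 42, expected clicks 15 + 18 + 19 = 52.
Best is slot 5, slot 6, slot 4, and slot 7 with total expected clicks 54.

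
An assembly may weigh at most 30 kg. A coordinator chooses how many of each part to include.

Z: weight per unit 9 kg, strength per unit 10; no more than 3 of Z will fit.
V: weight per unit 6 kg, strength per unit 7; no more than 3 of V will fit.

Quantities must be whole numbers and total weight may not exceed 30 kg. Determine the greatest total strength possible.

2×Z and 2×V: weight 30 ≤ 30, strength 2·10 + 2·7 = 34.
1×Z and 3×V: weight 27 ≤ 30, strength 1·10 + 3·7 = 31.
Best is 34.

34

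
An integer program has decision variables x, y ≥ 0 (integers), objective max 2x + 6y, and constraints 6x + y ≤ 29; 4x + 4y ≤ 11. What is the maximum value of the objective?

12

Relaxing integrality, the LP optimum is 16.50 at (x,y) = (0, 2.75), which is not an integer point.
(x,y)=(0,2): 6·0+1·2=2≤29, 4·0+4·2=8≤11, objective 12.
(x,y)=(1,1): 6·1+1·1=7≤29, 4·1+4·1=8≤11, objective 8.
(x,y)=(0,1): 6·0+1·1=1≤29, 4·0+4·1=4≤11, objective 6.
Maximum is 12 at (x,y)=(0,2).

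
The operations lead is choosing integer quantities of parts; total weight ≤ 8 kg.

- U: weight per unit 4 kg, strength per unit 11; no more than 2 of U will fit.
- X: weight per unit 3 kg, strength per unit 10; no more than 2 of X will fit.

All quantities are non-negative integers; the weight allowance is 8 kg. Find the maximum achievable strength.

22

This is a bounded integer knapsack.
Take 2×U: weight 8 ≤ 8, strength 2·11 = 22.
No other integer combination yields more.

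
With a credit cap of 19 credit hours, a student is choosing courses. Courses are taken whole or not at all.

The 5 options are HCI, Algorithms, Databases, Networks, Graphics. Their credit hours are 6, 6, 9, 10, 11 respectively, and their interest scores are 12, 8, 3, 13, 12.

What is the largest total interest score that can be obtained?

Allowing fractional choices, the relaxed optimum would be about 29.1, but courses are indivisible.
HCI + Graphics: credit hours 6 + 11 = 17 ≤ 19, interest score 12 + 12 = 24.
HCI + Networks: credit hours 6 + 10 = 16 ≤ 19, interest score 12 + 13 = 25.
Algorithms + Networks: credit hours 6 + 10 = 16 ≤ 19, interest score 8 + 13 = 21.
Best is HCI and Networks with total interest score 25.

25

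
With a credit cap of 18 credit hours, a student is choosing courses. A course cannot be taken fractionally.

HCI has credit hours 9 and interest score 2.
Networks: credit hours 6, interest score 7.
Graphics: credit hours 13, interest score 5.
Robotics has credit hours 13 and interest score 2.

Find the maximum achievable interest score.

9

Take HCI and Networks: credit hours 9 + 6 = 15 ≤ 18, interest score 2 + 7 = 9.
No other feasible combination does better.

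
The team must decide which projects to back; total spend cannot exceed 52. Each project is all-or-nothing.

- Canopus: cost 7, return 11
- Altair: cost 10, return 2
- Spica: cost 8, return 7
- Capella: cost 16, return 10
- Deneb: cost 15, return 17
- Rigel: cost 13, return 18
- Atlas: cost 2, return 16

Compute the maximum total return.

69

Allowing fractional choices, the relaxed optimum would be about 73.4, but projects are indivisible.
Canopus + Altair + Deneb + Rigel + Atlas: cost 7 + 10 + 15 + 13 + 2 = 47 ≤ 52, return 11 + 2 + 17 + 18 + 16 = 64.
Canopus + Spica + Deneb + Rigel + Atlas: cost 7 + 8 + 15 + 13 + 2 = 45 ≤ 52, return 11 + 7 + 17 + 18 + 16 = 69.
Canopus + Deneb + Rigel + Atlas: cost 7 + 15 + 13 + 2 = 37 ≤ 52, return 11 + 17 + 18 + 16 = 62.
Best is Canopus, Spica, Deneb, Rigel, and Atlas with total return 69.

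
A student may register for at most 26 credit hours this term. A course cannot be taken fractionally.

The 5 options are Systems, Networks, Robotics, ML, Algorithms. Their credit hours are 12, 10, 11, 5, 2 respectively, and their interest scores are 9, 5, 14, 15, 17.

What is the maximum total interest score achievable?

46

Allowing fractional choices, the relaxed optimum would be about 52.0, but courses are indivisible.
Robotics + ML + Algorithms: credit hours 11 + 5 + 2 = 18 ≤ 26, interest score 14 + 15 + 17 = 46.
Systems + ML + Algorithms: credit hours 12 + 5 + 2 = 19 ≤ 26, interest score 9 + 15 + 17 = 41.
Best is Robotics, ML, and Algorithms with total interest score 46.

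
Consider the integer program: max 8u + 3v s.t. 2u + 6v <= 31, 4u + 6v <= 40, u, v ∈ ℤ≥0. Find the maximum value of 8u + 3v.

80

(u,v)=(10,0) is feasible, giving 80.
(u,v)=(9,0) is feasible, giving 72.
The best lattice point is (10,0), giving 80.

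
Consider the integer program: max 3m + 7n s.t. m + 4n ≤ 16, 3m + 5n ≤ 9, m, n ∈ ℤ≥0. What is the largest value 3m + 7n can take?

(m,n)=(1,1): 1·1+4·1=5≤16, 3·1+5·1=8≤9, objective 10.
(m,n)=(0,1): 1·0+4·1=4≤16, 3·0+5·1=5≤9, objective 7.
(m,n)=(2,0): 1·2+4·0=2≤16, 3·2+5·0=6≤9, objective 6.
No feasible integer point exceeds 10.

10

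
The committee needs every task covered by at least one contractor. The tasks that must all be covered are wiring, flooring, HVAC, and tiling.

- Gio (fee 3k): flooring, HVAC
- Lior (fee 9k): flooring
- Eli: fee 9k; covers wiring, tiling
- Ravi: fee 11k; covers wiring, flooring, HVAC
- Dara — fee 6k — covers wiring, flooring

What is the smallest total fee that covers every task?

Choose Gio and Eli: together they cover wiring, flooring, HVAC, tiling — every task.
Total fee: 3 + 9 = 12.
No cover costs less than 12.

12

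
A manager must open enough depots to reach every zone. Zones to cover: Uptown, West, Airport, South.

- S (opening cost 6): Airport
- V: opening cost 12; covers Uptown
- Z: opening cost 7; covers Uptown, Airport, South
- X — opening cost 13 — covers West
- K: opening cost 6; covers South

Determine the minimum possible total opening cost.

Choose Z and X: together they cover Uptown, West, Airport, South — every zone.
Total opening cost: 7 + 13 = 20.
No cover costs less than 20.

20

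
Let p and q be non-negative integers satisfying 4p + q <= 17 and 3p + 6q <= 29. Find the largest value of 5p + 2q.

(p,q)=(4,1) is feasible, giving 22.
(p,q)=(3,3) is feasible, giving 21.
(p,q)=(4,0) is feasible, giving 20.
(p,q)=(3,2) is feasible, giving 19.
Maximum is 22 at (p,q)=(4,1).

22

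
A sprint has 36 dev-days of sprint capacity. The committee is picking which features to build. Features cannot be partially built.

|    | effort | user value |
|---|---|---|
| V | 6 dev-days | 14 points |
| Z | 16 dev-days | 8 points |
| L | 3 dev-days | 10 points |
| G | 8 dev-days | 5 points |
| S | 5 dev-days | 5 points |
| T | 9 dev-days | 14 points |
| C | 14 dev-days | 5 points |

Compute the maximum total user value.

Allowing fractional choices, the relaxed optimum would be about 50.5, but features are indivisible.
V + Z + L + T: effort 6 + 16 + 3 + 9 = 34 ≤ 36, user value 14 + 8 + 10 + 14 = 46.
V + L + S + T: effort 6 + 3 + 5 + 9 = 23 ≤ 36, user value 14 + 10 + 5 + 14 = 43.
V + L + G + S + T: effort 6 + 3 + 8 + 5 + 9 = 31 ≤ 36, user value 14 + 10 + 5 + 5 + 14 = 48.
Best is V, L, G, S, and T with total user value 48.

48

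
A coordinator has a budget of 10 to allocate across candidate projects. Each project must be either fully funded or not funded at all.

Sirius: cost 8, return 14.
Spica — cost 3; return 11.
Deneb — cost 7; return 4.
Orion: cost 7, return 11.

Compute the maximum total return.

Allowing fractional choices, the relaxed optimum would be about 23.2, but projects are indivisible.
Spica + Deneb: cost 3 + 7 = 10 ≤ 10, return 11 + 4 = 15.
Spica + Orion: cost 3 + 7 = 10 ≤ 10, return 11 + 11 = 22.
Sirius: cost 8 ≤ 10, return 14.
Best is Spica and Orion with total return 22.

22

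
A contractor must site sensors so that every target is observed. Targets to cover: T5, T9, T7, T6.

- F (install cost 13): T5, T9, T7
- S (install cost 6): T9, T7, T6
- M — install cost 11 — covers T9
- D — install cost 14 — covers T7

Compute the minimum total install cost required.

19

Choose F and S: together they cover T5, T9, T7, T6 — every target.
Total install cost: 13 + 6 = 19.
No cover costs less than 19.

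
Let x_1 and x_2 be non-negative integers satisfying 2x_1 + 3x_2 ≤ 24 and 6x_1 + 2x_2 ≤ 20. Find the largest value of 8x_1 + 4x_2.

36

(x_1,x_2)=(1,7) is feasible, giving 36.
(x_1,x_2)=(1,6) is feasible, giving 32.
(x_1,x_2)=(0,8) is feasible, giving 32.
Maximum is 36 at (x_1,x_2)=(1,7).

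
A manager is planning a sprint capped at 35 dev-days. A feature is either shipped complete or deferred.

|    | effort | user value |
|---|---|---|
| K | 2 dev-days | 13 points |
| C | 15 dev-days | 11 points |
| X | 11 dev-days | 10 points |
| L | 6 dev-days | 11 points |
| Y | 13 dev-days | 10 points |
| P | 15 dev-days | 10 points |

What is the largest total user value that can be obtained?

Take K, C, X, and L: effort 2 + 15 + 11 + 6 = 34 ≤ 35, user value 13 + 11 + 10 + 11 = 45.
No other feasible combination does better.

45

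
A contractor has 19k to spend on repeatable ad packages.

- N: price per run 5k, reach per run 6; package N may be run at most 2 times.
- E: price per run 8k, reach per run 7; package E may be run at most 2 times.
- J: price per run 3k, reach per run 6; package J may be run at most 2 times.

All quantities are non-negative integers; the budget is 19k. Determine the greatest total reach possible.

J has the best ratio (6/3); taking only J gives at most 2×6 = 12 (stopped by the supply cap of 2).
Mixing does better — 1×N, 1×E, and 2×J: price 19 ≤ 19, reach 1·6 + 1·7 + 2·6 = 25.

25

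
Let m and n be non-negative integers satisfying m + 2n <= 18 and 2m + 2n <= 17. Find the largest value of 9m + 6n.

72

(m,n)=(8,0) is feasible, giving 72.
(m,n)=(7,1) is feasible, giving 69.
(m,n)=(7,0) is feasible, giving 63.
Maximum is 72 at (m,n)=(8,0).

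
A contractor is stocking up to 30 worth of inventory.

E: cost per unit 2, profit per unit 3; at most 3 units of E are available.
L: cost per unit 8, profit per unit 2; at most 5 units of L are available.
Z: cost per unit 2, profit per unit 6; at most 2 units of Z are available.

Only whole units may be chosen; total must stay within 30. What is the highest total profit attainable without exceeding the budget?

Z has the best ratio (6/2); taking only Z gives at most 2×6 = 12 (stopped by the supply cap of 2).
Mixing does better — 3×E, 2×L, and 2×Z: cost 26 ≤ 30, profit 3·3 + 2·2 + 2·6 = 25.

25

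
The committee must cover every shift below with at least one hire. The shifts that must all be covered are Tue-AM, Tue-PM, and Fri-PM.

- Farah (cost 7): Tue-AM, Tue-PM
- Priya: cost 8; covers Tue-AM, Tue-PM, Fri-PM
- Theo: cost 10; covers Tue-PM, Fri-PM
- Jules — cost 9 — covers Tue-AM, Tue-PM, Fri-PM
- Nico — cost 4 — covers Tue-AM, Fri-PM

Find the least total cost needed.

Priya alone covers Tue-AM, Tue-PM, Fri-PM — every shift.
Total cost: 8.

8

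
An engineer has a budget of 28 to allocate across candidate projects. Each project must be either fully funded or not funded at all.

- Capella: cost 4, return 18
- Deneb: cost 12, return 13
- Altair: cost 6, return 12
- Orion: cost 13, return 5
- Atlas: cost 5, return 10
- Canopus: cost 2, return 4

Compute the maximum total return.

53

Capella + Deneb + Altair + Atlas: cost 4 + 12 + 6 + 5 = 27 ≤ 28, return 18 + 13 + 12 + 10 = 53.
Capella + Deneb + Altair + Canopus: cost 4 + 12 + 6 + 2 = 24 ≤ 28, return 18 + 13 + 12 + 4 = 47.
Best is Capella, Deneb, Altair, and Atlas with total return 53.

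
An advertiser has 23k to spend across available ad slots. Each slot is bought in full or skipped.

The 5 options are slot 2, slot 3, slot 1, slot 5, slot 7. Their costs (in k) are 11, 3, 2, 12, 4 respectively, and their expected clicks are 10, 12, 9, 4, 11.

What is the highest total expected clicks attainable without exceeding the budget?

Allowing fractional choices, the relaxed optimum would be about 43.0, but ad slots are indivisible.
slot 2 + slot 3 + slot 1 + slot 7: cost 11 + 3 + 2 + 4 = 20 ≤ 23, expected clicks 10 + 12 + 9 + 11 = 42.
slot 3 + slot 1 + slot 5 + slot 7: cost 3 + 2 + 12 + 4 = 21 ≤ 23, expected clicks 12 + 9 + 4 + 11 = 36.
Best is slot 2, slot 3, slot 1, and slot 7 with total expected clicks 42.

42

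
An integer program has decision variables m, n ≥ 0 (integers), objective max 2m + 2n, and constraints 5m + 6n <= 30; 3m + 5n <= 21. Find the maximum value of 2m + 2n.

12

(m,n)=(6,0): 5·6+6·0=30≤30, 3·6+5·0=18≤21, objective 12.
(m,n)=(5,0): 5·5+6·0=25≤30, 3·5+5·0=15≤21, objective 10.
The best lattice point is (6,0), giving 12.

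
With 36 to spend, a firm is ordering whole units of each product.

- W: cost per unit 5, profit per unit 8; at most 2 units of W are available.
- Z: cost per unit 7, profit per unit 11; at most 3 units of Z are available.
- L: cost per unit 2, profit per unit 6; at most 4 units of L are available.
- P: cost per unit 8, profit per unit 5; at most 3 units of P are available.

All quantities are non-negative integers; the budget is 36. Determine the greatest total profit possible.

65

2×W, 2×Z, and 4×L: cost 32 ≤ 36, profit 2·8 + 2·11 + 4·6 = 62.
1×W, 3×Z, and 4×L: cost 34 ≤ 36, profit 1·8 + 3·11 + 4·6 = 65.
Best is 65.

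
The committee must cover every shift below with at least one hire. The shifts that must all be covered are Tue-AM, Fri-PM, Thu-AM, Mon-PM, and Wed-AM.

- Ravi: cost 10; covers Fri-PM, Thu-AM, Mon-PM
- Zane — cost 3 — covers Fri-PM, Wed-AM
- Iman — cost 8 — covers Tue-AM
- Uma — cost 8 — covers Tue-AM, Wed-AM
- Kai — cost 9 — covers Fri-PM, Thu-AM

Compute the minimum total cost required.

18

The greedy cost-per-new-shift heuristic would pick Zane, Ravi, and Iman for 21, but a cheaper cover exists.
Choose Ravi and Uma: together they cover Tue-AM, Fri-PM, Thu-AM, Mon-PM, Wed-AM — every shift.
Total cost: 10 + 8 = 18.
No cover costs less than 18.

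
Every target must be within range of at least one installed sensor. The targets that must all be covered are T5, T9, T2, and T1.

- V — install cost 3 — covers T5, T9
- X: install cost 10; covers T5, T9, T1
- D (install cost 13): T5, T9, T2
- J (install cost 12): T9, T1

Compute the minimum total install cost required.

23

The greedy cost-per-new-target heuristic would pick V, X, and D for 26, but a cheaper cover exists.
Choose X and D: together they cover T5, T9, T2, T1 — every target.
Total install cost: 10 + 13 = 23.
No cover costs less than 23.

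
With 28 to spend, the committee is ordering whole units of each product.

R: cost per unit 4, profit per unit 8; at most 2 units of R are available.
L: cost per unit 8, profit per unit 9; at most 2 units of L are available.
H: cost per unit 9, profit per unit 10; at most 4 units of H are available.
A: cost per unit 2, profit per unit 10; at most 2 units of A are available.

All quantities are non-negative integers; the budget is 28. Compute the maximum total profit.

54

1×R, 2×H, and 2×A: cost 26 ≤ 28, profit 1·8 + 2·10 + 2·10 = 48.
2×R, 2×L, and 2×A: cost 28 ≤ 28, profit 2·8 + 2·9 + 2·10 = 54.
Best is 54.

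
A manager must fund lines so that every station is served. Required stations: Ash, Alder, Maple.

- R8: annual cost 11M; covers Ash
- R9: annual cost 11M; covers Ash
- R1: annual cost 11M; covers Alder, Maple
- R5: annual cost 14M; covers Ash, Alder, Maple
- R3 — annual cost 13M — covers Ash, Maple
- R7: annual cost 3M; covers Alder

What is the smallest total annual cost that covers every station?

14

The greedy cost-per-new-station heuristic would pick R7 and R3 for 16, but a cheaper cover exists.
R5 alone covers Ash, Alder, Maple — every station.
Total annual cost: 14.
No cover costs less than 14.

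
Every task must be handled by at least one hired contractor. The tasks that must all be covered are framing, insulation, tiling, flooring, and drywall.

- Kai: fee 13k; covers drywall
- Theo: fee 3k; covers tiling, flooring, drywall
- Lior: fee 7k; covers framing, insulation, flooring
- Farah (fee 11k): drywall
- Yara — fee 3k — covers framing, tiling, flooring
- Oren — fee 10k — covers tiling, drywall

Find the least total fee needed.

10

The greedy cost-per-new-task heuristic would pick Theo, Yara, and Lior for 13, but a cheaper cover exists.
Choose Theo and Lior: together they cover framing, insulation, tiling, flooring, drywall — every task.
Total fee: 3 + 7 = 10.
No cover costs less than 10.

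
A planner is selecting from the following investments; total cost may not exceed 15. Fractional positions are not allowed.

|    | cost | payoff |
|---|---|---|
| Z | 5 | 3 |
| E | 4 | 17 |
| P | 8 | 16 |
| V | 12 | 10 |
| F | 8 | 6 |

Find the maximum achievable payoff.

33

Treat it as a binary knapsack problem.
Allowing fractional choices, the relaxed optimum would be about 35.5, but investments are indivisible.
Z + E: cost 5 + 4 = 9 ≤ 15, payoff 3 + 17 = 20.
E + P: cost 4 + 8 = 12 ≤ 15, payoff 17 + 16 = 33.
E + F: cost 4 + 8 = 12 ≤ 15, payoff 17 + 6 = 23.
Best is E and P with total payoff 33.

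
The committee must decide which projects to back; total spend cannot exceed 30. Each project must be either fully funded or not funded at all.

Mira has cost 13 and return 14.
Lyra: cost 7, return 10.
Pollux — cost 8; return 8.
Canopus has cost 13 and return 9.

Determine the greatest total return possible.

This is an integer program with binary decision variables.
Allowing fractional choices, the relaxed optimum would be about 33.4, but projects are indivisible.
Mira + Lyra + Pollux: cost 13 + 7 + 8 = 28 ≤ 30, return 14 + 10 + 8 = 32.
Mira + Lyra: cost 13 + 7 = 20 ≤ 30, return 14 + 10 = 24.
Lyra + Pollux + Canopus: cost 7 + 8 + 13 = 28 ≤ 30, return 10 + 8 + 9 = 27.
Best is Mira, Lyra, and Pollux with total return 32.

32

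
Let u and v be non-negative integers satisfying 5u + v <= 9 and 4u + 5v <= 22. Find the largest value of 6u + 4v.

(u,v)=(1,3) is feasible, giving 18.
(u,v)=(0,4) is feasible, giving 16.
(u,v)=(1,2) is feasible, giving 14.
(u,v)=(0,3) is feasible, giving 12.
No feasible integer point exceeds 18.

18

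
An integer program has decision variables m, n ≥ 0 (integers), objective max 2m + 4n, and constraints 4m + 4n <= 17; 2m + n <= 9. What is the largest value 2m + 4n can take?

(m,n)=(0,4): 4·0+4·4=16≤17, 2·0+1·4=4≤9, objective 16.
(m,n)=(1,3): 4·1+4·3=16≤17, 2·1+1·3=5≤9, objective 14.
(m,n)=(0,3): 4·0+4·3=12≤17, 2·0+1·3=3≤9, objective 12.
The best lattice point is (0,4), giving 16.

16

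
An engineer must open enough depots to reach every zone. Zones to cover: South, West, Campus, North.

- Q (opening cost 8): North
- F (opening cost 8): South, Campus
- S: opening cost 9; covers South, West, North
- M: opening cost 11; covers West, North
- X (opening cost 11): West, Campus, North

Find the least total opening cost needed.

Choose F and S: together they cover South, West, Campus, North — every zone.
Total opening cost: 8 + 9 = 17.

17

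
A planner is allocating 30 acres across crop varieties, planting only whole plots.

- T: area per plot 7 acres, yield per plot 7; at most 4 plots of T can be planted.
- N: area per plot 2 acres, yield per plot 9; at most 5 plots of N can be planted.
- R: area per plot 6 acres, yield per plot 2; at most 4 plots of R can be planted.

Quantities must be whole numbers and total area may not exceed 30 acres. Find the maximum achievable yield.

N has the best ratio (9/2); taking only N gives at most 5×9 = 45 (stopped by the supply cap of 5).
Mixing does better — 2×T, 5×N, and 1×R: area 30 ≤ 30, yield 2·7 + 5·9 + 1·2 = 61.

61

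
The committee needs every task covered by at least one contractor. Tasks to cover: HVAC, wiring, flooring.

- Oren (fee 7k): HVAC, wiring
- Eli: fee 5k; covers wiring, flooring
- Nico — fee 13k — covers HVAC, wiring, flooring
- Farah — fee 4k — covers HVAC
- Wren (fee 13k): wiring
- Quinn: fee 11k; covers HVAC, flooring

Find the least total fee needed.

Choose Eli and Farah: together they cover HVAC, wiring, flooring — every task.
Total fee: 5 + 4 = 9.
No cover costs less than 9.

9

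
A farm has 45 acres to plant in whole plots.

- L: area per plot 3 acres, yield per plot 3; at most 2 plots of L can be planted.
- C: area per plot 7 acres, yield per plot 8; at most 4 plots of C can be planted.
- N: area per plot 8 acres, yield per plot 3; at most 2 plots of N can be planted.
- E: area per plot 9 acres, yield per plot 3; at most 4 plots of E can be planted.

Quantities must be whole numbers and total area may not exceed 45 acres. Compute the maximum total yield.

41

C has the best ratio (8/7); taking only C gives at most 4×8 = 32 (stopped by the supply cap of 4).
Mixing does better — 2×L, 4×C, and 1×E: area 43 ≤ 45, yield 2·3 + 4·8 + 1·3 = 41.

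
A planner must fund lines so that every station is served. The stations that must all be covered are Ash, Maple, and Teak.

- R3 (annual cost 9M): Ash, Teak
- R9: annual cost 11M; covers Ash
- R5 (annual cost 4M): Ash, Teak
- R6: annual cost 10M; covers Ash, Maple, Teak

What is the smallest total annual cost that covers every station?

The greedy cost-per-new-station heuristic would pick R5 and R6 for 14, but a cheaper cover exists.
R6 alone covers Ash, Maple, Teak — every station.
Total annual cost: 10.
No cover costs less than 10.

10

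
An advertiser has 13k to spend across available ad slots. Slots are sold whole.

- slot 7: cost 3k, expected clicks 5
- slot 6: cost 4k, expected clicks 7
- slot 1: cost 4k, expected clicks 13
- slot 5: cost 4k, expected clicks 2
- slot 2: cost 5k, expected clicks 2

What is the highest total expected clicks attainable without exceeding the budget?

25

Allowing fractional choices, the relaxed optimum would be about 26.0, but ad slots are indivisible.
slot 6 + slot 1 + slot 5: cost 4 + 4 + 4 = 12 ≤ 13, expected clicks 7 + 13 + 2 = 22.
slot 6 + slot 1 + slot 2: cost 4 + 4 + 5 = 13 ≤ 13, expected clicks 7 + 13 + 2 = 22.
slot 7 + slot 6 + slot 1: cost 3 + 4 + 4 = 11 ≤ 13, expected clicks 5 + 7 + 13 = 25.
Best is slot 7, slot 6, and slot 1 with total expected clicks 25.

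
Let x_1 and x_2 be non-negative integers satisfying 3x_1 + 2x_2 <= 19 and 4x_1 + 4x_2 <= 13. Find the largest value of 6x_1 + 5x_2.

18

(x_1,x_2)=(3,0): 3·3+2·0=9≤19, 4·3+4·0=12≤13, objective 18.
(x_1,x_2)=(2,1): 3·2+2·1=8≤19, 4·2+4·1=12≤13, objective 17.
(x_1,x_2)=(2,0): 3·2+2·0=6≤19, 4·2+4·0=8≤13, objective 12.
Maximum is 18 at (x_1,x_2)=(3,0).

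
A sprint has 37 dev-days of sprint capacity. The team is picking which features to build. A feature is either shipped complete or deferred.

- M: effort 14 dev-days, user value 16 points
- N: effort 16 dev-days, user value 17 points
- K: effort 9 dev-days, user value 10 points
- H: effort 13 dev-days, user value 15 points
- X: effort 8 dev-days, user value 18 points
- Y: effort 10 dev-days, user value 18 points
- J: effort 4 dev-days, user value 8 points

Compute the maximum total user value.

60

Take M, X, Y, and J: effort 14 + 8 + 10 + 4 = 36 ≤ 37, user value 16 + 18 + 18 + 8 = 60.
No other feasible combination does better.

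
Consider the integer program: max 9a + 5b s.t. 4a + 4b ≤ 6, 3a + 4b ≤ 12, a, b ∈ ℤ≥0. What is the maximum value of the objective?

9

The continuous relaxation peaks at (1.5, 0) with value 13.50; rounding to a feasible lattice point costs some objective.
(a,b)=(1,0): 4·1+4·0=4≤6, 3·1+4·0=3≤12, objective 9.
(a,b)=(0,1): 4·0+4·1=4≤6, 3·0+4·1=4≤12, objective 5.
(a,b)=(0,0): 4·0+4·0=0≤6, 3·0+4·0=0≤12, objective 0.
No feasible integer point exceeds 9.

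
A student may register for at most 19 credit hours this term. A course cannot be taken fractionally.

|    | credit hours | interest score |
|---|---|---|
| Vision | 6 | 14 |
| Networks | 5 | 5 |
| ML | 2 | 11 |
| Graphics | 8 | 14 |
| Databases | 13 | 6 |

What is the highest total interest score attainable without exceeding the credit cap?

Allowing fractional choices, the relaxed optimum would be about 42.0, but courses are indivisible.
Vision + Networks + ML: credit hours 6 + 5 + 2 = 13 ≤ 19, interest score 14 + 5 + 11 = 30.
Vision + Networks + Graphics: credit hours 6 + 5 + 8 = 19 ≤ 19, interest score 14 + 5 + 14 = 33.
Vision + ML + Graphics: credit hours 6 + 2 + 8 = 16 ≤ 19, interest score 14 + 11 + 14 = 39.
Best is Vision, ML, and Graphics with total interest score 39.

39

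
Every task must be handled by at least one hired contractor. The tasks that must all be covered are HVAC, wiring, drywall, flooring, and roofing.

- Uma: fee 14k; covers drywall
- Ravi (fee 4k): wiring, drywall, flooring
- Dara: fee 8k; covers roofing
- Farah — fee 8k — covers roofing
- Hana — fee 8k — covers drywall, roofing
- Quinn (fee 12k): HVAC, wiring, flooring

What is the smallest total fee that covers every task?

20

This is an integer covering problem.
The greedy cost-per-new-task heuristic would pick Ravi, Dara, and Quinn for 24, but a cheaper cover exists.
Choose Hana and Quinn: together they cover HVAC, wiring, drywall, flooring, roofing — every task.
Total fee: 8 + 12 = 20.
No cover costs less than 20.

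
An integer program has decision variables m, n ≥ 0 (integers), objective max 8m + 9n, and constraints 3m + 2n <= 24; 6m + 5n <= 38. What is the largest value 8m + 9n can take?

63

The continuous relaxation peaks at (0, 7.6) with value 68.40; rounding to a feasible lattice point costs some objective.
(m,n)=(0,7): 3·0+2·7=14≤24, 6·0+5·7=35≤38, objective 63.
(m,n)=(1,6): 3·1+2·6=15≤24, 6·1+5·6=36≤38, objective 62.
(m,n)=(0,6): 3·0+2·6=12≤24, 6·0+5·6=30≤38, objective 54.
The best lattice point is (0,7), giving 63.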